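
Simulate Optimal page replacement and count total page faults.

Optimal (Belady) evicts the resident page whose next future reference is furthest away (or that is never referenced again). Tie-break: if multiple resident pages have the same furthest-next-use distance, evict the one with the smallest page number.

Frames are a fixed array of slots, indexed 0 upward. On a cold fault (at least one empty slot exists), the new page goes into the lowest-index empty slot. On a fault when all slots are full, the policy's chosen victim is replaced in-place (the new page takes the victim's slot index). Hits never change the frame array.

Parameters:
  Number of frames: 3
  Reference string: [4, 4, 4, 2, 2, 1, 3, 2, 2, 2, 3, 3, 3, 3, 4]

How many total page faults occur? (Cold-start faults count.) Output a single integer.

Step 0: ref 4 → FAULT, frames=[4,-,-]
Step 1: ref 4 → HIT, frames=[4,-,-]
Step 2: ref 4 → HIT, frames=[4,-,-]
Step 3: ref 2 → FAULT, frames=[4,2,-]
Step 4: ref 2 → HIT, frames=[4,2,-]
Step 5: ref 1 → FAULT, frames=[4,2,1]
Step 6: ref 3 → FAULT (evict 1), frames=[4,2,3]
Step 7: ref 2 → HIT, frames=[4,2,3]
Step 8: ref 2 → HIT, frames=[4,2,3]
Step 9: ref 2 → HIT, frames=[4,2,3]
Step 10: ref 3 → HIT, frames=[4,2,3]
Step 11: ref 3 → HIT, frames=[4,2,3]
Step 12: ref 3 → HIT, frames=[4,2,3]
Step 13: ref 3 → HIT, frames=[4,2,3]
Step 14: ref 4 → HIT, frames=[4,2,3]
Total faults: 4

Answer: 4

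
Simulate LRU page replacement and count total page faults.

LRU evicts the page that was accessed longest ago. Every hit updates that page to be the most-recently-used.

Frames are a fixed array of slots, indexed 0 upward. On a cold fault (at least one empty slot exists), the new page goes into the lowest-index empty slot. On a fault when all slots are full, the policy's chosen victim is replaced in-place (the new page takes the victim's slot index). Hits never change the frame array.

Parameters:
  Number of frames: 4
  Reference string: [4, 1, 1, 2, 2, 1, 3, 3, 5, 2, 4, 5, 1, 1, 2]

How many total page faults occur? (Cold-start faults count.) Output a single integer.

Answer: 7

Derivation:
Step 0: ref 4 → FAULT, frames=[4,-,-,-]
Step 1: ref 1 → FAULT, frames=[4,1,-,-]
Step 2: ref 1 → HIT, frames=[4,1,-,-]
Step 3: ref 2 → FAULT, frames=[4,1,2,-]
Step 4: ref 2 → HIT, frames=[4,1,2,-]
Step 5: ref 1 → HIT, frames=[4,1,2,-]
Step 6: ref 3 → FAULT, frames=[4,1,2,3]
Step 7: ref 3 → HIT, frames=[4,1,2,3]
Step 8: ref 5 → FAULT (evict 4), frames=[5,1,2,3]
Step 9: ref 2 → HIT, frames=[5,1,2,3]
Step 10: ref 4 → FAULT (evict 1), frames=[5,4,2,3]
Step 11: ref 5 → HIT, frames=[5,4,2,3]
Step 12: ref 1 → FAULT (evict 3), frames=[5,4,2,1]
Step 13: ref 1 → HIT, frames=[5,4,2,1]
Step 14: ref 2 → HIT, frames=[5,4,2,1]
Total faults: 7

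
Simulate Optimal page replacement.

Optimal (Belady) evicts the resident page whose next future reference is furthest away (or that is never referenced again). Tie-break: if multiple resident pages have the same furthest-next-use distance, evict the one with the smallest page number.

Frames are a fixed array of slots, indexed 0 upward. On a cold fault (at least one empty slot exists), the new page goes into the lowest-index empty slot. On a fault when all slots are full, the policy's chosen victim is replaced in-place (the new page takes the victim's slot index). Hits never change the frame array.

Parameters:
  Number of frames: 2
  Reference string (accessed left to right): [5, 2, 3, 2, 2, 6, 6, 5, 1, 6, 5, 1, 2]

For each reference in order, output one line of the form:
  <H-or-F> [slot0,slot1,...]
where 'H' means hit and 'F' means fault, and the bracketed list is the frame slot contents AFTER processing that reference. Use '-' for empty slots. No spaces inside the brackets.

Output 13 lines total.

F [5,-]
F [5,2]
F [3,2]
H [3,2]
H [3,2]
F [6,2]
H [6,2]
F [6,5]
F [6,1]
H [6,1]
F [5,1]
H [5,1]
F [5,2]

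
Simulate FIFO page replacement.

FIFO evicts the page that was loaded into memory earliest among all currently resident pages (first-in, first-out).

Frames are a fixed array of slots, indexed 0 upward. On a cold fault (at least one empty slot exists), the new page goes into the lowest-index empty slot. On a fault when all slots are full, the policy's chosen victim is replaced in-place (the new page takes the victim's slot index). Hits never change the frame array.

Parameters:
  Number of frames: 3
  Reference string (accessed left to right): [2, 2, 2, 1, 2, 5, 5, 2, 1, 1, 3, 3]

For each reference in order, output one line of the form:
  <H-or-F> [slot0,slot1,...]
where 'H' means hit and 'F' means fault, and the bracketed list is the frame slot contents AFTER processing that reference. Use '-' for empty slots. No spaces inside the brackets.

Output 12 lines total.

F [2,-,-]
H [2,-,-]
H [2,-,-]
F [2,1,-]
H [2,1,-]
F [2,1,5]
H [2,1,5]
H [2,1,5]
H [2,1,5]
H [2,1,5]
F [3,1,5]
H [3,1,5]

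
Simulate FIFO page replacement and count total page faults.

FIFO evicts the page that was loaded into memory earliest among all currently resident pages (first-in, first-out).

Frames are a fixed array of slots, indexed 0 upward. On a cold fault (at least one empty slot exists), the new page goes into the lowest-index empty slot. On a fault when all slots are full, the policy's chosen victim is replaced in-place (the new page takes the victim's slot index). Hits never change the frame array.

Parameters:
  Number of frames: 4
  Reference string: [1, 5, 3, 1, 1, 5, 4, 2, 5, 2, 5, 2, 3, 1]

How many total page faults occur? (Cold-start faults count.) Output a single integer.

Step 0: ref 1 → FAULT, frames=[1,-,-,-]
Step 1: ref 5 → FAULT, frames=[1,5,-,-]
Step 2: ref 3 → FAULT, frames=[1,5,3,-]
Step 3: ref 1 → HIT, frames=[1,5,3,-]
Step 4: ref 1 → HIT, frames=[1,5,3,-]
Step 5: ref 5 → HIT, frames=[1,5,3,-]
Step 6: ref 4 → FAULT, frames=[1,5,3,4]
Step 7: ref 2 → FAULT (evict 1), frames=[2,5,3,4]
Step 8: ref 5 → HIT, frames=[2,5,3,4]
Step 9: ref 2 → HIT, frames=[2,5,3,4]
Step 10: ref 5 → HIT, frames=[2,5,3,4]
Step 11: ref 2 → HIT, frames=[2,5,3,4]
Step 12: ref 3 → HIT, frames=[2,5,3,4]
Step 13: ref 1 → FAULT (evict 5), frames=[2,1,3,4]
Total faults: 6

Answer: 6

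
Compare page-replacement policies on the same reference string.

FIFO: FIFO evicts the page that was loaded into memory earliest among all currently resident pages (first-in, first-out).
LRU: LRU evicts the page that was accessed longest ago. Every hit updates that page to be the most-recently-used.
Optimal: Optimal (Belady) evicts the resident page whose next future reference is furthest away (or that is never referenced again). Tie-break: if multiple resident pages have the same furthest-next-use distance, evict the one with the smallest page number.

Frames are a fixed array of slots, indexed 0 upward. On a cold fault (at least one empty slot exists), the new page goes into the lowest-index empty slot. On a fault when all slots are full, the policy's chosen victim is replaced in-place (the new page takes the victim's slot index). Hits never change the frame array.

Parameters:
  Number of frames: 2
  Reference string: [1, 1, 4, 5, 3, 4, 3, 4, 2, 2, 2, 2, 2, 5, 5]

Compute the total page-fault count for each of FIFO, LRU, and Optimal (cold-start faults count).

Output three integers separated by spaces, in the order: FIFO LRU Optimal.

--- FIFO ---
  step 0: ref 1 -> FAULT, frames=[1,-] (faults so far: 1)
  step 1: ref 1 -> HIT, frames=[1,-] (faults so far: 1)
  step 2: ref 4 -> FAULT, frames=[1,4] (faults so far: 2)
  step 3: ref 5 -> FAULT, evict 1, frames=[5,4] (faults so far: 3)
  step 4: ref 3 -> FAULT, evict 4, frames=[5,3] (faults so far: 4)
  step 5: ref 4 -> FAULT, evict 5, frames=[4,3] (faults so far: 5)
  step 6: ref 3 -> HIT, frames=[4,3] (faults so far: 5)
  step 7: ref 4 -> HIT, frames=[4,3] (faults so far: 5)
  step 8: ref 2 -> FAULT, evict 3, frames=[4,2] (faults so far: 6)
  step 9: ref 2 -> HIT, frames=[4,2] (faults so far: 6)
  step 10: ref 2 -> HIT, frames=[4,2] (faults so far: 6)
  step 11: ref 2 -> HIT, frames=[4,2] (faults so far: 6)
  step 12: ref 2 -> HIT, frames=[4,2] (faults so far: 6)
  step 13: ref 5 -> FAULT, evict 4, frames=[5,2] (faults so far: 7)
  step 14: ref 5 -> HIT, frames=[5,2] (faults so far: 7)
  FIFO total faults: 7
--- LRU ---
  step 0: ref 1 -> FAULT, frames=[1,-] (faults so far: 1)
  step 1: ref 1 -> HIT, frames=[1,-] (faults so far: 1)
  step 2: ref 4 -> FAULT, frames=[1,4] (faults so far: 2)
  step 3: ref 5 -> FAULT, evict 1, frames=[5,4] (faults so far: 3)
  step 4: ref 3 -> FAULT, evict 4, frames=[5,3] (faults so far: 4)
  step 5: ref 4 -> FAULT, evict 5, frames=[4,3] (faults so far: 5)
  step 6: ref 3 -> HIT, frames=[4,3] (faults so far: 5)
  step 7: ref 4 -> HIT, frames=[4,3] (faults so far: 5)
  step 8: ref 2 -> FAULT, evict 3, frames=[4,2] (faults so far: 6)
  step 9: ref 2 -> HIT, frames=[4,2] (faults so far: 6)
  step 10: ref 2 -> HIT, frames=[4,2] (faults so far: 6)
  step 11: ref 2 -> HIT, frames=[4,2] (faults so far: 6)
  step 12: ref 2 -> HIT, frames=[4,2] (faults so far: 6)
  step 13: ref 5 -> FAULT, evict 4, frames=[5,2] (faults so far: 7)
  step 14: ref 5 -> HIT, frames=[5,2] (faults so far: 7)
  LRU total faults: 7
--- Optimal ---
  step 0: ref 1 -> FAULT, frames=[1,-] (faults so far: 1)
  step 1: ref 1 -> HIT, frames=[1,-] (faults so far: 1)
  step 2: ref 4 -> FAULT, frames=[1,4] (faults so far: 2)
  step 3: ref 5 -> FAULT, evict 1, frames=[5,4] (faults so far: 3)
  step 4: ref 3 -> FAULT, evict 5, frames=[3,4] (faults so far: 4)
  step 5: ref 4 -> HIT, frames=[3,4] (faults so far: 4)
  step 6: ref 3 -> HIT, frames=[3,4] (faults so far: 4)
  step 7: ref 4 -> HIT, frames=[3,4] (faults so far: 4)
  step 8: ref 2 -> FAULT, evict 3, frames=[2,4] (faults so far: 5)
  step 9: ref 2 -> HIT, frames=[2,4] (faults so far: 5)
  step 10: ref 2 -> HIT, frames=[2,4] (faults so far: 5)
  step 11: ref 2 -> HIT, frames=[2,4] (faults so far: 5)
  step 12: ref 2 -> HIT, frames=[2,4] (faults so far: 5)
  step 13: ref 5 -> FAULT, evict 2, frames=[5,4] (faults so far: 6)
  step 14: ref 5 -> HIT, frames=[5,4] (faults so far: 6)
  Optimal total faults: 6

Answer: 7 7 6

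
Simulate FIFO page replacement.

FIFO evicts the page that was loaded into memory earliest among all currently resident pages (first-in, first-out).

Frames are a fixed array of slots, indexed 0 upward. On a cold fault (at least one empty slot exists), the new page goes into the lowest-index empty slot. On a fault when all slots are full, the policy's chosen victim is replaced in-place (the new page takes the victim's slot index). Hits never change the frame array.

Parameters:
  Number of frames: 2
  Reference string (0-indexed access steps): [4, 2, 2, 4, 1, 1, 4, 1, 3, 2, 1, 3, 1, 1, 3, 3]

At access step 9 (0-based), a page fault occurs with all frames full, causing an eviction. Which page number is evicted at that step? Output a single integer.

Answer: 4

Derivation:
Step 0: ref 4 -> FAULT, frames=[4,-]
Step 1: ref 2 -> FAULT, frames=[4,2]
Step 2: ref 2 -> HIT, frames=[4,2]
Step 3: ref 4 -> HIT, frames=[4,2]
Step 4: ref 1 -> FAULT, evict 4, frames=[1,2]
Step 5: ref 1 -> HIT, frames=[1,2]
Step 6: ref 4 -> FAULT, evict 2, frames=[1,4]
Step 7: ref 1 -> HIT, frames=[1,4]
Step 8: ref 3 -> FAULT, evict 1, frames=[3,4]
Step 9: ref 2 -> FAULT, evict 4, frames=[3,2]
At step 9: evicted page 4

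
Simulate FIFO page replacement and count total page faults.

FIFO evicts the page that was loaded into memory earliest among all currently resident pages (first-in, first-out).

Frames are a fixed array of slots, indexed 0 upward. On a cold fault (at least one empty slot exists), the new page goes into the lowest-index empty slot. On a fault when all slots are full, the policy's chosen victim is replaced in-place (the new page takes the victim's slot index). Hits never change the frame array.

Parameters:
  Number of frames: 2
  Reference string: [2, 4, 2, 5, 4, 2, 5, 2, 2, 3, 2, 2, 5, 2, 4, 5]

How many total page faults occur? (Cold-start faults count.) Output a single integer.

Step 0: ref 2 → FAULT, frames=[2,-]
Step 1: ref 4 → FAULT, frames=[2,4]
Step 2: ref 2 → HIT, frames=[2,4]
Step 3: ref 5 → FAULT (evict 2), frames=[5,4]
Step 4: ref 4 → HIT, frames=[5,4]
Step 5: ref 2 → FAULT (evict 4), frames=[5,2]
Step 6: ref 5 → HIT, frames=[5,2]
Step 7: ref 2 → HIT, frames=[5,2]
Step 8: ref 2 → HIT, frames=[5,2]
Step 9: ref 3 → FAULT (evict 5), frames=[3,2]
Step 10: ref 2 → HIT, frames=[3,2]
Step 11: ref 2 → HIT, frames=[3,2]
Step 12: ref 5 → FAULT (evict 2), frames=[3,5]
Step 13: ref 2 → FAULT (evict 3), frames=[2,5]
Step 14: ref 4 → FAULT (evict 5), frames=[2,4]
Step 15: ref 5 → FAULT (evict 2), frames=[5,4]
Total faults: 9

Answer: 9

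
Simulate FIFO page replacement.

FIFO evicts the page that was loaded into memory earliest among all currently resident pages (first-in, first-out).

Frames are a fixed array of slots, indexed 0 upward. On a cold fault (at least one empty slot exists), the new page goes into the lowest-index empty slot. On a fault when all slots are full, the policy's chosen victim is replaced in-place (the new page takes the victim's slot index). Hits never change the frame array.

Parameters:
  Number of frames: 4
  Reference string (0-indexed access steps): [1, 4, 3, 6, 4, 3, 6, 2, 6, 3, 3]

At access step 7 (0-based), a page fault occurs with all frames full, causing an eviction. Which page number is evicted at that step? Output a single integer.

Step 0: ref 1 -> FAULT, frames=[1,-,-,-]
Step 1: ref 4 -> FAULT, frames=[1,4,-,-]
Step 2: ref 3 -> FAULT, frames=[1,4,3,-]
Step 3: ref 6 -> FAULT, frames=[1,4,3,6]
Step 4: ref 4 -> HIT, frames=[1,4,3,6]
Step 5: ref 3 -> HIT, frames=[1,4,3,6]
Step 6: ref 6 -> HIT, frames=[1,4,3,6]
Step 7: ref 2 -> FAULT, evict 1, frames=[2,4,3,6]
At step 7: evicted page 1

Answer: 1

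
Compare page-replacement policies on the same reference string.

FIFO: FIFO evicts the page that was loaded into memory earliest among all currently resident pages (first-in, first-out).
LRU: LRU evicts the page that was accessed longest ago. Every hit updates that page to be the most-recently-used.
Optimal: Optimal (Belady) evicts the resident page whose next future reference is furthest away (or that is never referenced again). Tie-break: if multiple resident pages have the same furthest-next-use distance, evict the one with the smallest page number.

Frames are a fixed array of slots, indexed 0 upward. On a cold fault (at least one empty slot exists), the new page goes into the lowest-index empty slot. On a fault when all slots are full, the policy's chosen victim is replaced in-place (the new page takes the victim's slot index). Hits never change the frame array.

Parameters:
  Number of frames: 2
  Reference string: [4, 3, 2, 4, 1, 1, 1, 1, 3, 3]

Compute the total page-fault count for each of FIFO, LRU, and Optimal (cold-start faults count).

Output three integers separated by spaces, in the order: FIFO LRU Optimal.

Answer: 6 6 5

Derivation:
--- FIFO ---
  step 0: ref 4 -> FAULT, frames=[4,-] (faults so far: 1)
  step 1: ref 3 -> FAULT, frames=[4,3] (faults so far: 2)
  step 2: ref 2 -> FAULT, evict 4, frames=[2,3] (faults so far: 3)
  step 3: ref 4 -> FAULT, evict 3, frames=[2,4] (faults so far: 4)
  step 4: ref 1 -> FAULT, evict 2, frames=[1,4] (faults so far: 5)
  step 5: ref 1 -> HIT, frames=[1,4] (faults so far: 5)
  step 6: ref 1 -> HIT, frames=[1,4] (faults so far: 5)
  step 7: ref 1 -> HIT, frames=[1,4] (faults so far: 5)
  step 8: ref 3 -> FAULT, evict 4, frames=[1,3] (faults so far: 6)
  step 9: ref 3 -> HIT, frames=[1,3] (faults so far: 6)
  FIFO total faults: 6
--- LRU ---
  step 0: ref 4 -> FAULT, frames=[4,-] (faults so far: 1)
  step 1: ref 3 -> FAULT, frames=[4,3] (faults so far: 2)
  step 2: ref 2 -> FAULT, evict 4, frames=[2,3] (faults so far: 3)
  step 3: ref 4 -> FAULT, evict 3, frames=[2,4] (faults so far: 4)
  step 4: ref 1 -> FAULT, evict 2, frames=[1,4] (faults so far: 5)
  step 5: ref 1 -> HIT, frames=[1,4] (faults so far: 5)
  step 6: ref 1 -> HIT, frames=[1,4] (faults so far: 5)
  step 7: ref 1 -> HIT, frames=[1,4] (faults so far: 5)
  step 8: ref 3 -> FAULT, evict 4, frames=[1,3] (faults so far: 6)
  step 9: ref 3 -> HIT, frames=[1,3] (faults so far: 6)
  LRU total faults: 6
--- Optimal ---
  step 0: ref 4 -> FAULT, frames=[4,-] (faults so far: 1)
  step 1: ref 3 -> FAULT, frames=[4,3] (faults so far: 2)
  step 2: ref 2 -> FAULT, evict 3, frames=[4,2] (faults so far: 3)
  step 3: ref 4 -> HIT, frames=[4,2] (faults so far: 3)
  step 4: ref 1 -> FAULT, evict 2, frames=[4,1] (faults so far: 4)
  step 5: ref 1 -> HIT, frames=[4,1] (faults so far: 4)
  step 6: ref 1 -> HIT, frames=[4,1] (faults so far: 4)
  step 7: ref 1 -> HIT, frames=[4,1] (faults so far: 4)
  step 8: ref 3 -> FAULT, evict 1, frames=[4,3] (faults so far: 5)
  step 9: ref 3 -> HIT, frames=[4,3] (faults so far: 5)
  Optimal total faults: 5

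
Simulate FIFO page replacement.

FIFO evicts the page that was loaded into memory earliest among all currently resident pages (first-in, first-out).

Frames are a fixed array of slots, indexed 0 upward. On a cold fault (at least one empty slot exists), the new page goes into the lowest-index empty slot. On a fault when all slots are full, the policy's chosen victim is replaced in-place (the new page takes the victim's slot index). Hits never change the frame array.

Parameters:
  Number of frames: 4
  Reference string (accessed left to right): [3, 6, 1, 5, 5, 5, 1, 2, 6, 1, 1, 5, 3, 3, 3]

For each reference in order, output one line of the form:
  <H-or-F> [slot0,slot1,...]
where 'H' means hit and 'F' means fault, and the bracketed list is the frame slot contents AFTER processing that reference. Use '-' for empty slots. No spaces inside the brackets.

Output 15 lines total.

F [3,-,-,-]
F [3,6,-,-]
F [3,6,1,-]
F [3,6,1,5]
H [3,6,1,5]
H [3,6,1,5]
H [3,6,1,5]
F [2,6,1,5]
H [2,6,1,5]
H [2,6,1,5]
H [2,6,1,5]
H [2,6,1,5]
F [2,3,1,5]
H [2,3,1,5]
H [2,3,1,5]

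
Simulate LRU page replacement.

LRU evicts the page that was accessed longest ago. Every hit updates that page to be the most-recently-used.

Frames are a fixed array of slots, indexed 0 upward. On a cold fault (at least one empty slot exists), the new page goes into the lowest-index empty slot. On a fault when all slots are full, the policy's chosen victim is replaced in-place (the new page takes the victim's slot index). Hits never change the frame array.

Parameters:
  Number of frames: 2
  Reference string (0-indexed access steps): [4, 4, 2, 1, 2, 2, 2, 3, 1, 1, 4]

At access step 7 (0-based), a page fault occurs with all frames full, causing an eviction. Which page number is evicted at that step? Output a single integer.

Answer: 1

Derivation:
Step 0: ref 4 -> FAULT, frames=[4,-]
Step 1: ref 4 -> HIT, frames=[4,-]
Step 2: ref 2 -> FAULT, frames=[4,2]
Step 3: ref 1 -> FAULT, evict 4, frames=[1,2]
Step 4: ref 2 -> HIT, frames=[1,2]
Step 5: ref 2 -> HIT, frames=[1,2]
Step 6: ref 2 -> HIT, frames=[1,2]
Step 7: ref 3 -> FAULT, evict 1, frames=[3,2]
At step 7: evicted page 1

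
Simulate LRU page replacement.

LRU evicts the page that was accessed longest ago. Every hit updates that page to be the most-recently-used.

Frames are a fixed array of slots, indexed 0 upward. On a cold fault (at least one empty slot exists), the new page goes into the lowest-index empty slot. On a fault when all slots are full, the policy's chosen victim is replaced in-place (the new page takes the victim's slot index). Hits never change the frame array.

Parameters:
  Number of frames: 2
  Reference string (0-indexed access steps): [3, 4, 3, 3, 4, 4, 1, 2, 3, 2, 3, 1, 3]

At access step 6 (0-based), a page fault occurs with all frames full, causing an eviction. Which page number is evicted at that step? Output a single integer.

Step 0: ref 3 -> FAULT, frames=[3,-]
Step 1: ref 4 -> FAULT, frames=[3,4]
Step 2: ref 3 -> HIT, frames=[3,4]
Step 3: ref 3 -> HIT, frames=[3,4]
Step 4: ref 4 -> HIT, frames=[3,4]
Step 5: ref 4 -> HIT, frames=[3,4]
Step 6: ref 1 -> FAULT, evict 3, frames=[1,4]
At step 6: evicted page 3

Answer: 3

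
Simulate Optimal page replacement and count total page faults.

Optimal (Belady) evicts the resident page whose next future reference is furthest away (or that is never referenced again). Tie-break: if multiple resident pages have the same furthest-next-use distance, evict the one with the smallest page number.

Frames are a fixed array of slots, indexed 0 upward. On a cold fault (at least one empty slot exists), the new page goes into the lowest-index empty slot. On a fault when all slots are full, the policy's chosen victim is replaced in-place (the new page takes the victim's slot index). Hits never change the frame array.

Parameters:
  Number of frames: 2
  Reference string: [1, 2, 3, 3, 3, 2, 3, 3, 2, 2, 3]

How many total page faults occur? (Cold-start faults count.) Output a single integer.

Step 0: ref 1 → FAULT, frames=[1,-]
Step 1: ref 2 → FAULT, frames=[1,2]
Step 2: ref 3 → FAULT (evict 1), frames=[3,2]
Step 3: ref 3 → HIT, frames=[3,2]
Step 4: ref 3 → HIT, frames=[3,2]
Step 5: ref 2 → HIT, frames=[3,2]
Step 6: ref 3 → HIT, frames=[3,2]
Step 7: ref 3 → HIT, frames=[3,2]
Step 8: ref 2 → HIT, frames=[3,2]
Step 9: ref 2 → HIT, frames=[3,2]
Step 10: ref 3 → HIT, frames=[3,2]
Total faults: 3

Answer: 3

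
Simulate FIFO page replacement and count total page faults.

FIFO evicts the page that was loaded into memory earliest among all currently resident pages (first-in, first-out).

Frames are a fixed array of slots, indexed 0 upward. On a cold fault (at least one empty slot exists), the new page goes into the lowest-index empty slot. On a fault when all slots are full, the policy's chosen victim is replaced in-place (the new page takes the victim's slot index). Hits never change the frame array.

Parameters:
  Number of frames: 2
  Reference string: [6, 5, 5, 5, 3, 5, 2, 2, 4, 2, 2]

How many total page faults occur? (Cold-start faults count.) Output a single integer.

Answer: 5

Derivation:
Step 0: ref 6 → FAULT, frames=[6,-]
Step 1: ref 5 → FAULT, frames=[6,5]
Step 2: ref 5 → HIT, frames=[6,5]
Step 3: ref 5 → HIT, frames=[6,5]
Step 4: ref 3 → FAULT (evict 6), frames=[3,5]
Step 5: ref 5 → HIT, frames=[3,5]
Step 6: ref 2 → FAULT (evict 5), frames=[3,2]
Step 7: ref 2 → HIT, frames=[3,2]
Step 8: ref 4 → FAULT (evict 3), frames=[4,2]
Step 9: ref 2 → HIT, frames=[4,2]
Step 10: ref 2 → HIT, frames=[4,2]
Total faults: 5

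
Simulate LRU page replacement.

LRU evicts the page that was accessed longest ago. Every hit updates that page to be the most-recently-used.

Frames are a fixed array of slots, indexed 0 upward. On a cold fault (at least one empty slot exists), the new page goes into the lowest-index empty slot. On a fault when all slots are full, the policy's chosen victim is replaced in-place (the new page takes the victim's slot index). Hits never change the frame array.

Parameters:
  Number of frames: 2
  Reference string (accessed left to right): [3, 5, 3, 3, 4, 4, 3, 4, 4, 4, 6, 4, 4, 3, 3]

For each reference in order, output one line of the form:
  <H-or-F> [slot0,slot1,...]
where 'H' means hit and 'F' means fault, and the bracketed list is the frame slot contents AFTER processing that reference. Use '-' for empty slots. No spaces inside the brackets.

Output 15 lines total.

F [3,-]
F [3,5]
H [3,5]
H [3,5]
F [3,4]
H [3,4]
H [3,4]
H [3,4]
H [3,4]
H [3,4]
F [6,4]
H [6,4]
H [6,4]
F [3,4]
H [3,4]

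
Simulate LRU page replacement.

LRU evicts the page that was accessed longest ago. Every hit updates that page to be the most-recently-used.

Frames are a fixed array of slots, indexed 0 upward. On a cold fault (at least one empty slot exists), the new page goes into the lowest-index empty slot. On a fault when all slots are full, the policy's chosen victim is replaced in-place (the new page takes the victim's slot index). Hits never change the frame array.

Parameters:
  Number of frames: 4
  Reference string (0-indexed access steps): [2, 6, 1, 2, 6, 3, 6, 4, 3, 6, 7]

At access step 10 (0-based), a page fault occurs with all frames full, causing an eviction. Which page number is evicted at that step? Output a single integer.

Step 0: ref 2 -> FAULT, frames=[2,-,-,-]
Step 1: ref 6 -> FAULT, frames=[2,6,-,-]
Step 2: ref 1 -> FAULT, frames=[2,6,1,-]
Step 3: ref 2 -> HIT, frames=[2,6,1,-]
Step 4: ref 6 -> HIT, frames=[2,6,1,-]
Step 5: ref 3 -> FAULT, frames=[2,6,1,3]
Step 6: ref 6 -> HIT, frames=[2,6,1,3]
Step 7: ref 4 -> FAULT, evict 1, frames=[2,6,4,3]
Step 8: ref 3 -> HIT, frames=[2,6,4,3]
Step 9: ref 6 -> HIT, frames=[2,6,4,3]
Step 10: ref 7 -> FAULT, evict 2, frames=[7,6,4,3]
At step 10: evicted page 2

Answer: 2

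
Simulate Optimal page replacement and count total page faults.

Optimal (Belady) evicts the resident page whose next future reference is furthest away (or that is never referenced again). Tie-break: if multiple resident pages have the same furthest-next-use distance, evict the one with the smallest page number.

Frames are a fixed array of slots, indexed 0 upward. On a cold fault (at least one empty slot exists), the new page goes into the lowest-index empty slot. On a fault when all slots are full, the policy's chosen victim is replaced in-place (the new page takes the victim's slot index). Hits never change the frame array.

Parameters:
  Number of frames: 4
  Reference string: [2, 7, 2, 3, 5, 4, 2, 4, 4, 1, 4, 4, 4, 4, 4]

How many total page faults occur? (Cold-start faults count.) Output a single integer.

Answer: 6

Derivation:
Step 0: ref 2 → FAULT, frames=[2,-,-,-]
Step 1: ref 7 → FAULT, frames=[2,7,-,-]
Step 2: ref 2 → HIT, frames=[2,7,-,-]
Step 3: ref 3 → FAULT, frames=[2,7,3,-]
Step 4: ref 5 → FAULT, frames=[2,7,3,5]
Step 5: ref 4 → FAULT (evict 3), frames=[2,7,4,5]
Step 6: ref 2 → HIT, frames=[2,7,4,5]
Step 7: ref 4 → HIT, frames=[2,7,4,5]
Step 8: ref 4 → HIT, frames=[2,7,4,5]
Step 9: ref 1 → FAULT (evict 2), frames=[1,7,4,5]
Step 10: ref 4 → HIT, frames=[1,7,4,5]
Step 11: ref 4 → HIT, frames=[1,7,4,5]
Step 12: ref 4 → HIT, frames=[1,7,4,5]
Step 13: ref 4 → HIT, frames=[1,7,4,5]
Step 14: ref 4 → HIT, frames=[1,7,4,5]
Total faults: 6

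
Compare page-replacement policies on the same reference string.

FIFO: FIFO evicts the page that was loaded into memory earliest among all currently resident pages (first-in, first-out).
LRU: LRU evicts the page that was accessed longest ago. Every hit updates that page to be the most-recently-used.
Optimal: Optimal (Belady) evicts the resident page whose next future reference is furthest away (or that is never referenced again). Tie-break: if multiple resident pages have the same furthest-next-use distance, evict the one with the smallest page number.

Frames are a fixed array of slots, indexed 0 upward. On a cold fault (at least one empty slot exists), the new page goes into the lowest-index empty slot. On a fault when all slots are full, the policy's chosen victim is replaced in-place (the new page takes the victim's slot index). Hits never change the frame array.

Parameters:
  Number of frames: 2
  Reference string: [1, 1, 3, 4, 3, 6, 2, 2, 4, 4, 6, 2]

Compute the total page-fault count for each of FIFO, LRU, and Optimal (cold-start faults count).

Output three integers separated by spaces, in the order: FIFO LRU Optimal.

Answer: 8 8 6

Derivation:
--- FIFO ---
  step 0: ref 1 -> FAULT, frames=[1,-] (faults so far: 1)
  step 1: ref 1 -> HIT, frames=[1,-] (faults so far: 1)
  step 2: ref 3 -> FAULT, frames=[1,3] (faults so far: 2)
  step 3: ref 4 -> FAULT, evict 1, frames=[4,3] (faults so far: 3)
  step 4: ref 3 -> HIT, frames=[4,3] (faults so far: 3)
  step 5: ref 6 -> FAULT, evict 3, frames=[4,6] (faults so far: 4)
  step 6: ref 2 -> FAULT, evict 4, frames=[2,6] (faults so far: 5)
  step 7: ref 2 -> HIT, frames=[2,6] (faults so far: 5)
  step 8: ref 4 -> FAULT, evict 6, frames=[2,4] (faults so far: 6)
  step 9: ref 4 -> HIT, frames=[2,4] (faults so far: 6)
  step 10: ref 6 -> FAULT, evict 2, frames=[6,4] (faults so far: 7)
  step 11: ref 2 -> FAULT, evict 4, frames=[6,2] (faults so far: 8)
  FIFO total faults: 8
--- LRU ---
  step 0: ref 1 -> FAULT, frames=[1,-] (faults so far: 1)
  step 1: ref 1 -> HIT, frames=[1,-] (faults so far: 1)
  step 2: ref 3 -> FAULT, frames=[1,3] (faults so far: 2)
  step 3: ref 4 -> FAULT, evict 1, frames=[4,3] (faults so far: 3)
  step 4: ref 3 -> HIT, frames=[4,3] (faults so far: 3)
  step 5: ref 6 -> FAULT, evict 4, frames=[6,3] (faults so far: 4)
  step 6: ref 2 -> FAULT, evict 3, frames=[6,2] (faults so far: 5)
  step 7: ref 2 -> HIT, frames=[6,2] (faults so far: 5)
  step 8: ref 4 -> FAULT, evict 6, frames=[4,2] (faults so far: 6)
  step 9: ref 4 -> HIT, frames=[4,2] (faults so far: 6)
  step 10: ref 6 -> FAULT, evict 2, frames=[4,6] (faults so far: 7)
  step 11: ref 2 -> FAULT, evict 4, frames=[2,6] (faults so far: 8)
  LRU total faults: 8
--- Optimal ---
  step 0: ref 1 -> FAULT, frames=[1,-] (faults so far: 1)
  step 1: ref 1 -> HIT, frames=[1,-] (faults so far: 1)
  step 2: ref 3 -> FAULT, frames=[1,3] (faults so far: 2)
  step 3: ref 4 -> FAULT, evict 1, frames=[4,3] (faults so far: 3)
  step 4: ref 3 -> HIT, frames=[4,3] (faults so far: 3)
  step 5: ref 6 -> FAULT, evict 3, frames=[4,6] (faults so far: 4)
  step 6: ref 2 -> FAULT, evict 6, frames=[4,2] (faults so far: 5)
  step 7: ref 2 -> HIT, frames=[4,2] (faults so far: 5)
  step 8: ref 4 -> HIT, frames=[4,2] (faults so far: 5)
  step 9: ref 4 -> HIT, frames=[4,2] (faults so far: 5)
  step 10: ref 6 -> FAULT, evict 4, frames=[6,2] (faults so far: 6)
  step 11: ref 2 -> HIT, frames=[6,2] (faults so far: 6)
  Optimal total faults: 6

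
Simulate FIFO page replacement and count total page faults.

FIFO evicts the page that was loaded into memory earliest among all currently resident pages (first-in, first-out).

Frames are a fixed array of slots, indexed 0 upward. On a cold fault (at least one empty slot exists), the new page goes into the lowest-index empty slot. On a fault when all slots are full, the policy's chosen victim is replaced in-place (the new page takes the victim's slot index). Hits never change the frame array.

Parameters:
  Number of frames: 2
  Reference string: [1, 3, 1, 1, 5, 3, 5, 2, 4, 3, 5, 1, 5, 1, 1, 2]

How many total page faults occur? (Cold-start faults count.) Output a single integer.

Answer: 9

Derivation:
Step 0: ref 1 → FAULT, frames=[1,-]
Step 1: ref 3 → FAULT, frames=[1,3]
Step 2: ref 1 → HIT, frames=[1,3]
Step 3: ref 1 → HIT, frames=[1,3]
Step 4: ref 5 → FAULT (evict 1), frames=[5,3]
Step 5: ref 3 → HIT, frames=[5,3]
Step 6: ref 5 → HIT, frames=[5,3]
Step 7: ref 2 → FAULT (evict 3), frames=[5,2]
Step 8: ref 4 → FAULT (evict 5), frames=[4,2]
Step 9: ref 3 → FAULT (evict 2), frames=[4,3]
Step 10: ref 5 → FAULT (evict 4), frames=[5,3]
Step 11: ref 1 → FAULT (evict 3), frames=[5,1]
Step 12: ref 5 → HIT, frames=[5,1]
Step 13: ref 1 → HIT, frames=[5,1]
Step 14: ref 1 → HIT, frames=[5,1]
Step 15: ref 2 → FAULT (evict 5), frames=[2,1]
Total faults: 9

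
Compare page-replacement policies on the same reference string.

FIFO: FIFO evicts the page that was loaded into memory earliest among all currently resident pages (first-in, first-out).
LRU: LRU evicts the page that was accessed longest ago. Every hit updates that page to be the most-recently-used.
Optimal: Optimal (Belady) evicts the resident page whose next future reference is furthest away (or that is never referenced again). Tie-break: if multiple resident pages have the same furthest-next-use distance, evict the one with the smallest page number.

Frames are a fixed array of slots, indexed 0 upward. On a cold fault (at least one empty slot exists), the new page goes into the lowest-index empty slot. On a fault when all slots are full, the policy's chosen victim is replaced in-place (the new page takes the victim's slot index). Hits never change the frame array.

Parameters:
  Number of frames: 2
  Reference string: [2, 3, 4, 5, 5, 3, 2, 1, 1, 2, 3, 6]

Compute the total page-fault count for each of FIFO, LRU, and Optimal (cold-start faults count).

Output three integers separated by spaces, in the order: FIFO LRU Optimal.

--- FIFO ---
  step 0: ref 2 -> FAULT, frames=[2,-] (faults so far: 1)
  step 1: ref 3 -> FAULT, frames=[2,3] (faults so far: 2)
  step 2: ref 4 -> FAULT, evict 2, frames=[4,3] (faults so far: 3)
  step 3: ref 5 -> FAULT, evict 3, frames=[4,5] (faults so far: 4)
  step 4: ref 5 -> HIT, frames=[4,5] (faults so far: 4)
  step 5: ref 3 -> FAULT, evict 4, frames=[3,5] (faults so far: 5)
  step 6: ref 2 -> FAULT, evict 5, frames=[3,2] (faults so far: 6)
  step 7: ref 1 -> FAULT, evict 3, frames=[1,2] (faults so far: 7)
  step 8: ref 1 -> HIT, frames=[1,2] (faults so far: 7)
  step 9: ref 2 -> HIT, frames=[1,2] (faults so far: 7)
  step 10: ref 3 -> FAULT, evict 2, frames=[1,3] (faults so far: 8)
  step 11: ref 6 -> FAULT, evict 1, frames=[6,3] (faults so far: 9)
  FIFO total faults: 9
--- LRU ---
  step 0: ref 2 -> FAULT, frames=[2,-] (faults so far: 1)
  step 1: ref 3 -> FAULT, frames=[2,3] (faults so far: 2)
  step 2: ref 4 -> FAULT, evict 2, frames=[4,3] (faults so far: 3)
  step 3: ref 5 -> FAULT, evict 3, frames=[4,5] (faults so far: 4)
  step 4: ref 5 -> HIT, frames=[4,5] (faults so far: 4)
  step 5: ref 3 -> FAULT, evict 4, frames=[3,5] (faults so far: 5)
  step 6: ref 2 -> FAULT, evict 5, frames=[3,2] (faults so far: 6)
  step 7: ref 1 -> FAULT, evict 3, frames=[1,2] (faults so far: 7)
  step 8: ref 1 -> HIT, frames=[1,2] (faults so far: 7)
  step 9: ref 2 -> HIT, frames=[1,2] (faults so far: 7)
  step 10: ref 3 -> FAULT, evict 1, frames=[3,2] (faults so far: 8)
  step 11: ref 6 -> FAULT, evict 2, frames=[3,6] (faults so far: 9)
  LRU total faults: 9
--- Optimal ---
  step 0: ref 2 -> FAULT, frames=[2,-] (faults so far: 1)
  step 1: ref 3 -> FAULT, frames=[2,3] (faults so far: 2)
  step 2: ref 4 -> FAULT, evict 2, frames=[4,3] (faults so far: 3)
  step 3: ref 5 -> FAULT, evict 4, frames=[5,3] (faults so far: 4)
  step 4: ref 5 -> HIT, frames=[5,3] (faults so far: 4)
  step 5: ref 3 -> HIT, frames=[5,3] (faults so far: 4)
  step 6: ref 2 -> FAULT, evict 5, frames=[2,3] (faults so far: 5)
  step 7: ref 1 -> FAULT, evict 3, frames=[2,1] (faults so far: 6)
  step 8: ref 1 -> HIT, frames=[2,1] (faults so far: 6)
  step 9: ref 2 -> HIT, frames=[2,1] (faults so far: 6)
  step 10: ref 3 -> FAULT, evict 1, frames=[2,3] (faults so far: 7)
  step 11: ref 6 -> FAULT, evict 2, frames=[6,3] (faults so far: 8)
  Optimal total faults: 8

Answer: 9 9 8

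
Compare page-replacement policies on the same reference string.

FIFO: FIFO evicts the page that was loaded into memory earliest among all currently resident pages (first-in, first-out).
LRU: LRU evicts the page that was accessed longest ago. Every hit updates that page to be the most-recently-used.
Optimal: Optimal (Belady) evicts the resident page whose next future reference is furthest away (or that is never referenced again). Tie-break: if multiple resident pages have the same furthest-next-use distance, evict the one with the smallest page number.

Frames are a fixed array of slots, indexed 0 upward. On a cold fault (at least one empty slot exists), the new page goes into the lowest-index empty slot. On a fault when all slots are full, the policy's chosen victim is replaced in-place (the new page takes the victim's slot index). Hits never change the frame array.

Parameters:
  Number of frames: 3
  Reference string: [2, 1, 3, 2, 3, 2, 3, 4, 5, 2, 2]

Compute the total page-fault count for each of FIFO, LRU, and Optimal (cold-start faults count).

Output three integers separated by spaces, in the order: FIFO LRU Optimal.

--- FIFO ---
  step 0: ref 2 -> FAULT, frames=[2,-,-] (faults so far: 1)
  step 1: ref 1 -> FAULT, frames=[2,1,-] (faults so far: 2)
  step 2: ref 3 -> FAULT, frames=[2,1,3] (faults so far: 3)
  step 3: ref 2 -> HIT, frames=[2,1,3] (faults so far: 3)
  step 4: ref 3 -> HIT, frames=[2,1,3] (faults so far: 3)
  step 5: ref 2 -> HIT, frames=[2,1,3] (faults so far: 3)
  step 6: ref 3 -> HIT, frames=[2,1,3] (faults so far: 3)
  step 7: ref 4 -> FAULT, evict 2, frames=[4,1,3] (faults so far: 4)
  step 8: ref 5 -> FAULT, evict 1, frames=[4,5,3] (faults so far: 5)
  step 9: ref 2 -> FAULT, evict 3, frames=[4,5,2] (faults so far: 6)
  step 10: ref 2 -> HIT, frames=[4,5,2] (faults so far: 6)
  FIFO total faults: 6
--- LRU ---
  step 0: ref 2 -> FAULT, frames=[2,-,-] (faults so far: 1)
  step 1: ref 1 -> FAULT, frames=[2,1,-] (faults so far: 2)
  step 2: ref 3 -> FAULT, frames=[2,1,3] (faults so far: 3)
  step 3: ref 2 -> HIT, frames=[2,1,3] (faults so far: 3)
  step 4: ref 3 -> HIT, frames=[2,1,3] (faults so far: 3)
  step 5: ref 2 -> HIT, frames=[2,1,3] (faults so far: 3)
  step 6: ref 3 -> HIT, frames=[2,1,3] (faults so far: 3)
  step 7: ref 4 -> FAULT, evict 1, frames=[2,4,3] (faults so far: 4)
  step 8: ref 5 -> FAULT, evict 2, frames=[5,4,3] (faults so far: 5)
  step 9: ref 2 -> FAULT, evict 3, frames=[5,4,2] (faults so far: 6)
  step 10: ref 2 -> HIT, frames=[5,4,2] (faults so far: 6)
  LRU total faults: 6
--- Optimal ---
  step 0: ref 2 -> FAULT, frames=[2,-,-] (faults so far: 1)
  step 1: ref 1 -> FAULT, frames=[2,1,-] (faults so far: 2)
  step 2: ref 3 -> FAULT, frames=[2,1,3] (faults so far: 3)
  step 3: ref 2 -> HIT, frames=[2,1,3] (faults so far: 3)
  step 4: ref 3 -> HIT, frames=[2,1,3] (faults so far: 3)
  step 5: ref 2 -> HIT, frames=[2,1,3] (faults so far: 3)
  step 6: ref 3 -> HIT, frames=[2,1,3] (faults so far: 3)
  step 7: ref 4 -> FAULT, evict 1, frames=[2,4,3] (faults so far: 4)
  step 8: ref 5 -> FAULT, evict 3, frames=[2,4,5] (faults so far: 5)
  step 9: ref 2 -> HIT, frames=[2,4,5] (faults so far: 5)
  step 10: ref 2 -> HIT, frames=[2,4,5] (faults so far: 5)
  Optimal total faults: 5

Answer: 6 6 5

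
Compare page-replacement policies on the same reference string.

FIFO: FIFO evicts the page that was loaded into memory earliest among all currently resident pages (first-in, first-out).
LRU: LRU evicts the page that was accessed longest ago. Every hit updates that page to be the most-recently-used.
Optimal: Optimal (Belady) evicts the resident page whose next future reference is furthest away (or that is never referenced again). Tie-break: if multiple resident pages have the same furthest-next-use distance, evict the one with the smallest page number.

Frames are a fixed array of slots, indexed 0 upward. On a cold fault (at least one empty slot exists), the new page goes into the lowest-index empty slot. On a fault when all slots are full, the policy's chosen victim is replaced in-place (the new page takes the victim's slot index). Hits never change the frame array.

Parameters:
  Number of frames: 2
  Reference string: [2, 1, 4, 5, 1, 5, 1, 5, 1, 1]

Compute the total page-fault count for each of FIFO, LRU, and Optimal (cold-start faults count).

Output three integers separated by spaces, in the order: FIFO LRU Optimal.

--- FIFO ---
  step 0: ref 2 -> FAULT, frames=[2,-] (faults so far: 1)
  step 1: ref 1 -> FAULT, frames=[2,1] (faults so far: 2)
  step 2: ref 4 -> FAULT, evict 2, frames=[4,1] (faults so far: 3)
  step 3: ref 5 -> FAULT, evict 1, frames=[4,5] (faults so far: 4)
  step 4: ref 1 -> FAULT, evict 4, frames=[1,5] (faults so far: 5)
  step 5: ref 5 -> HIT, frames=[1,5] (faults so far: 5)
  step 6: ref 1 -> HIT, frames=[1,5] (faults so far: 5)
  step 7: ref 5 -> HIT, frames=[1,5] (faults so far: 5)
  step 8: ref 1 -> HIT, frames=[1,5] (faults so far: 5)
  step 9: ref 1 -> HIT, frames=[1,5] (faults so far: 5)
  FIFO total faults: 5
--- LRU ---
  step 0: ref 2 -> FAULT, frames=[2,-] (faults so far: 1)
  step 1: ref 1 -> FAULT, frames=[2,1] (faults so far: 2)
  step 2: ref 4 -> FAULT, evict 2, frames=[4,1] (faults so far: 3)
  step 3: ref 5 -> FAULT, evict 1, frames=[4,5] (faults so far: 4)
  step 4: ref 1 -> FAULT, evict 4, frames=[1,5] (faults so far: 5)
  step 5: ref 5 -> HIT, frames=[1,5] (faults so far: 5)
  step 6: ref 1 -> HIT, frames=[1,5] (faults so far: 5)
  step 7: ref 5 -> HIT, frames=[1,5] (faults so far: 5)
  step 8: ref 1 -> HIT, frames=[1,5] (faults so far: 5)
  step 9: ref 1 -> HIT, frames=[1,5] (faults so far: 5)
  LRU total faults: 5
--- Optimal ---
  step 0: ref 2 -> FAULT, frames=[2,-] (faults so far: 1)
  step 1: ref 1 -> FAULT, frames=[2,1] (faults so far: 2)
  step 2: ref 4 -> FAULT, evict 2, frames=[4,1] (faults so far: 3)
  step 3: ref 5 -> FAULT, evict 4, frames=[5,1] (faults so far: 4)
  step 4: ref 1 -> HIT, frames=[5,1] (faults so far: 4)
  step 5: ref 5 -> HIT, frames=[5,1] (faults so far: 4)
  step 6: ref 1 -> HIT, frames=[5,1] (faults so far: 4)
  step 7: ref 5 -> HIT, frames=[5,1] (faults so far: 4)
  step 8: ref 1 -> HIT, frames=[5,1] (faults so far: 4)
  step 9: ref 1 -> HIT, frames=[5,1] (faults so far: 4)
  Optimal total faults: 4

Answer: 5 5 4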